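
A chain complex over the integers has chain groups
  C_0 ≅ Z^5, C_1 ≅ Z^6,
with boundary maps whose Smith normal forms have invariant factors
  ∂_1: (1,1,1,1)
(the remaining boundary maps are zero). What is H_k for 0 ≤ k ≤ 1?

H_0: b_0 = 5 − 0 − 4 = 1; torsion from ∂_1 factors > 1: none. So H_0 ≅ Z.
H_1: b_1 = 6 − 4 − 0 = 2; torsion from ∂_2 factors > 1: none. So H_1 ≅ Z^2.

H_0 ≅ Z,  H_1 ≅ Z^2.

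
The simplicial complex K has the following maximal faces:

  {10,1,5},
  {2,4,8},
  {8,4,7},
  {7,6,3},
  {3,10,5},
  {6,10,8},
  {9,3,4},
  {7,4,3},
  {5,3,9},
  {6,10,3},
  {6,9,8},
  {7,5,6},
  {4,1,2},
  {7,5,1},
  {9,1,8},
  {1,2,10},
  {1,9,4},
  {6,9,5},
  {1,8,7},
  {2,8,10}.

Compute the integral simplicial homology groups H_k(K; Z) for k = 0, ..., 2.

H_0 = Z,  H_1 = Z ⊕ Z/2Z,  H_2 = 0.

Fix the vertex order 1 < 2 < 3 < 4 < 5 < 6 < 7 < 8 < 9 < 10 and write every simplex with vertices in increasing order. Then dim K = 2 and the simplices of K are:

  0-simplices (10): [1], [2], [3], [4], [5], [6], [7], [8], [9], [10]
  1-simplices (30): (30 of them)
  2-simplices (20): (20 of them)

so the chain groups are C_0 ≅ Z^10, C_1 ≅ Z^30, C_2 ≅ Z^20.

The boundary map ∂_1: C_1 → C_0 sends each edge [p,q] (with p < q) to q − p.
This gives a 10×30 integer matrix of rank 9; reducing to Smith normal form yields diagonal entries (1,1,1,1,1,1,1,1,1).

Boundary ∂_2: C_2 → C_1 acts by ∂[p,q,r] = [q,r] − [p,r] + [p,q]. For instance
  ∂[6,8,10] = [8,10] − [6,10] + [6,8],
  ∂[1,8,9] = [8,9] − [1,9] + [1,8].
The resulting 30×20 matrix has rank 20, and its Smith normal form has invariant factors (1,1,1,1,1,1,1,1,1,1,1,1,1,1,1,1,1,1,1,2).

Reading off H_k = ker ∂_k / im ∂_{k+1}:

  H_0: rank C_0 − rank ∂_1 = 10 − 9 = 1, and the invariant factors of ∂_1 are all 1, so H_0 = Z.
  H_1: rank ker ∂_1 − rank ∂_2 = (30 − 9) − 20 = 1, and ∂_2 has invariant factor 2 > 1, so H_1 = Z ⊕ Z/2Z.
  H_2: rank ker ∂_2 − rank ∂_3 = (20 − 20) − 0 = 0, and there is no ∂_3, so H_2 = 0.

As a check, the Euler characteristic is 10 − 30 + 20 = 0, which agrees with 1 − 1 + 0 = 0.
(K is a triangulation of the Klein bottle.)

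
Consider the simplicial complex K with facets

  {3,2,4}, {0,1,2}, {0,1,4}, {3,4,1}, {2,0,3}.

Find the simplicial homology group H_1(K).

H_1 = Z.

K has 5 vertices, 10 edges, 5 triangles.
rank ∂_1 = 4, rank ∂_2 = 5 ⇒ b_1 = 10 − 4 − 5 = 1; all invariant factors of ∂_2 are 1 so no torsion. So H_1 = Z.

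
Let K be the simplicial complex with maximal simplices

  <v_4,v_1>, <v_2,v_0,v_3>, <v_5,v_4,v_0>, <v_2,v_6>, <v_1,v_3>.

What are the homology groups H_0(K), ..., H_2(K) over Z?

Fix the vertex order v_0 < v_1 < v_2 < v_3 < v_4 < v_5 < v_6 and write every simplex with vertices in increasing order. Then dim K = 2 and the simplices of K are:

  0-simplices (7): [v_0], [v_1], [v_2], [v_3], [v_4], [v_5], [v_6]
  1-simplices (9): [v_0,v_2], [v_0,v_3], [v_0,v_4], [v_0,v_5], [v_1,v_3], [v_1,v_4], [v_2,v_3], [v_2,v_6], [v_4,v_5]
  2-simplices (2): [v_0,v_2,v_3], [v_0,v_4,v_5]

giving chain groups C_0 ≅ Z^7, C_1 ≅ Z^9, C_2 ≅ Z^2.

∂_1: C_1 → C_0 sends each edge [p,q] (with p < q) to q − p. For instance
  ∂[v_1,v_3] = [v_3] − [v_1].
As a 7×9 matrix over Z this has rank 6, with invariant factors (1,1,1,1,1,1).

Boundary ∂_2: C_2 → C_1 maps a triangle to the signed sum of its edges. For instance
  ∂[v_0,v_2,v_3] = [v_2,v_3] − [v_0,v_3] + [v_0,v_2],
  ∂[v_0,v_4,v_5] = [v_4,v_5] − [v_0,v_5] + [v_0,v_4].
The 9×2 boundary matrix has rank 2 and Smith normal form diag(1,1).

From H_k ≅ ker(∂_k) / im(∂_{k+1}) we obtain:

  H_0: rank C_0 − rank ∂_1 = 7 − 6 = 1, and the invariant factors of ∂_1 are all 1, so H_0 = Z.
  H_1: rank ker ∂_1 − rank ∂_2 = (9 − 6) − 2 = 1, and the invariant factors of ∂_2 are all 1, so H_1 = Z.
  H_2: rank ker ∂_2 − rank ∂_3 = (2 − 2) − 0 = 0, and there is no ∂_3, so H_2 = 0.

As a check, the Euler characteristic is 7 − 9 + 2 = 0, which agrees with 1 − 1 + 0 = 0.

H_0 = Z,  H_1 = Z,  H_2 = 0.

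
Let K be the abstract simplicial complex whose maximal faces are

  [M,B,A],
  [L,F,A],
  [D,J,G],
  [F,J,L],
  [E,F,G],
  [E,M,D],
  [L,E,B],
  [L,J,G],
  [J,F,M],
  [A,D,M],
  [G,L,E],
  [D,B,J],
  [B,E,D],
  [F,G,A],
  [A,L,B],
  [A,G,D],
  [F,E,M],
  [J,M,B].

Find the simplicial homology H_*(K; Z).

H_0 ≅ Z,  H_1 ≅ Z ⊕ Z/2Z,  H_2 = 0.

K has 9 vertices, 27 edges, 18 triangles.
rank ∂_0 = 0, rank ∂_1 = 8 ⇒ b_0 = 9 − 0 − 8 = 1; all invariant factors of ∂_1 are 1 so no torsion. So H_0 ≅ Z.
rank ∂_1 = 8, rank ∂_2 = 18 ⇒ b_1 = 27 − 8 − 18 = 1; ∂_2 has invariant factor(s) [2] giving torsion. So H_1 ≅ Z ⊕ Z/2Z.
rank ∂_2 = 18, rank ∂_3 = 0 ⇒ b_2 = 18 − 18 − 0 = 0. So H_2 ≅ 0.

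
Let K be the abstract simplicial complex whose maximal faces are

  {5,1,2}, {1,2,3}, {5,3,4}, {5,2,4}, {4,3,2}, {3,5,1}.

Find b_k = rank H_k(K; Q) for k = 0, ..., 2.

b_0 = 1, b_1 = 0, b_2 = 1.

We work with the vertex ordering 1 < 2 < 3 < 4 < 5. The simplices of K, each written with vertices in increasing order, are:

  0-simplices (5): [1], [2], [3], [4], [5]
  1-simplices (9): [1,2], [1,3], [1,5], [2,3], [2,4], [2,5], [3,4], [3,5], [4,5]
  2-simplices (6): [1,2,3], [1,2,5], [1,3,5], [2,3,4], [2,4,5], [3,4,5]

giving chain groups C_0 ≅ Z^5, C_1 ≅ Z^9, C_2 ≅ Z^6.

Boundary ∂_1: C_1 → C_0 maps an edge to its endpoints' difference, ∂[p,q] = q − p.
This gives a 5×9 integer matrix of rank 4; reducing to Smith normal form yields diagonal entries (1,1,1,1).

∂_2: C_2 → C_1 maps a triangle to the signed sum of its edges. For instance
  ∂[1,2,5] = [2,5] − [1,5] + [1,2],
  ∂[2,3,4] = [3,4] − [2,4] + [2,3].
As a 9×6 matrix over Z this has rank 5, with invariant factors (1,1,1,1,1).

Reading off H_k = ker ∂_k / im ∂_{k+1}:

  H_0: rank C_0 − rank ∂_1 = 5 − 4 = 1, and the invariant factors of ∂_1 are all 1, so H_0 = Z.
  H_1: rank ker ∂_1 − rank ∂_2 = (9 − 4) − 5 = 0, and the invariant factors of ∂_2 are all 1, so H_1 = 0.
  H_2: rank ker ∂_2 − rank ∂_3 = (6 − 5) − 0 = 1, and there is no ∂_3, so H_2 = Z.

Hence the Betti numbers are b_0 = 1, b_1 = 0, b_2 = 1.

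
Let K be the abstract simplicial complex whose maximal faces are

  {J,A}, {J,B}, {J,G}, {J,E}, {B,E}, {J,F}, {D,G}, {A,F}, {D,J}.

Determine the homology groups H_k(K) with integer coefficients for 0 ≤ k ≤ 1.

Order the vertices as A < B < D < E < F < G < J. Listing each simplex with vertices in this order, K has dimension 1 with simplices:

  0-simplices (7): A, B, D, E, F, G, J
  1-simplices (9): AF, AJ, BE, BJ, DG, DJ, EJ, FJ, GJ

Hence C_0 ≅ Z^7, C_1 ≅ Z^9.

Boundary ∂_1: C_1 → C_0 maps an edge to its endpoints' difference, ∂[p,q] = q − p.
The resulting 7×9 matrix has rank 6, and its Smith normal form has invariant factors (1,1,1,1,1,1).

Computing H_k = (kernel of ∂_k) / (image of ∂_{k+1}):

  H_0: rank C_0 − rank ∂_1 = 7 − 6 = 1, and the invariant factors of ∂_1 are all 1, so H_0 ≅ Z.
  H_1: rank ker ∂_1 − rank ∂_2 = (9 − 6) − 0 = 3, and there is no ∂_2, so H_1 ≅ Z^3.

H_0 = Z,  H_1 = Z^3.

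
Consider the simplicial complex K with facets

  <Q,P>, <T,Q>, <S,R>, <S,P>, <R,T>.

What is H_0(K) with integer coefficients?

K has 5 vertices, 5 edges.
rank ∂_0 = 0, rank ∂_1 = 4 ⇒ b_0 = 5 − 0 − 4 = 1; all invariant factors of ∂_1 are 1 so no torsion. So H_0 = Z.

H_0 = Z.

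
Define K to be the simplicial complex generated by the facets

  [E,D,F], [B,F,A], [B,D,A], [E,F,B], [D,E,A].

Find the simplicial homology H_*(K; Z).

Order the vertices as A < B < D < E < F. Listing each simplex with vertices in this order, K has dimension 2 with simplices:

  0-simplices (5): A, B, D, E, F
  1-simplices (10): AB, AD, AE, AF, BD, BE, BF, DE, DF, EF
  2-simplices (5): ABD, ABF, ADE, BEF, DEF

Hence C_0 ≅ Z^5, C_1 ≅ Z^10, C_2 ≅ Z^5.

Boundary ∂_1: C_1 → C_0 maps an edge to its endpoints' difference, ∂[p,q] = q − p. For instance
  ∂DE = E − D.
The 5×10 boundary matrix has rank 4 and Smith normal form diag(1,1,1,1).

The boundary map ∂_2: C_2 → C_1 maps a triangle to the signed sum of its edges. For instance
  ∂ABD = BD − AD + AB,
  ∂DEF = EF − DF + DE.
As a 10×5 matrix over Z this has rank 5, with invariant factors (1,1,1,1,1).

From H_k ≅ ker(∂_k) / im(∂_{k+1}) we obtain:

  H_0: rank C_0 − rank ∂_1 = 5 − 4 = 1, and the invariant factors of ∂_1 are all 1, so H_0 = Z.
  H_1: rank ker ∂_1 − rank ∂_2 = (10 − 4) − 5 = 1, and the invariant factors of ∂_2 are all 1, so H_1 = Z.
  H_2: rank ker ∂_2 − rank ∂_3 = (5 − 5) − 0 = 0, and there is no ∂_3, so H_2 = 0.

H_0 = Z,  H_1 = Z,  H_2 = 0.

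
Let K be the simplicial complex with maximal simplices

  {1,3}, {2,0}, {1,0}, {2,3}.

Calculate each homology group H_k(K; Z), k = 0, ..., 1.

H_0 ≅ Z,  H_1 ≅ Z.

We work with the vertex ordering 0 < 1 < 2 < 3. The simplices of K, each written with vertices in increasing order, are:

  0-simplices (4): [0], [1], [2], [3]
  1-simplices (4): [0,1], [0,2], [1,3], [2,3]

Hence C_0 ≅ Z^4, C_1 ≅ Z^4.

The boundary map ∂_1: C_1 → C_0 maps an edge to its endpoints' difference, ∂[p,q] = q − p. For instance
  ∂[1,3] = [3] − [1].
The resulting 4×4 matrix has rank 3, and its Smith normal form has invariant factors (1,1,1).

Reading off H_k = ker ∂_k / im ∂_{k+1}:

  H_0: rank C_0 − rank ∂_1 = 4 − 3 = 1, and the invariant factors of ∂_1 are all 1, so H_0 = Z.
  H_1: rank ker ∂_1 − rank ∂_2 = (4 − 3) − 0 = 1, and there is no ∂_2, so H_1 = Z.

As a check, the Euler characteristic is 4 − 4 = 0, which agrees with 1 − 1 = 0.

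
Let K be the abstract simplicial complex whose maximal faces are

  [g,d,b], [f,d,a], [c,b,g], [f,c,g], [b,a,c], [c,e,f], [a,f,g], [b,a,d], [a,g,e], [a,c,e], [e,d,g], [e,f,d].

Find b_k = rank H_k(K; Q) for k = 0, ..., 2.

b_0 = 1, b_1 = 0, b_2 = 0.

Order the vertices as a < b < c < d < e < f < g. Listing each simplex with vertices in this order, K has dimension 2 with simplices:

  0-simplices (7): a, b, c, d, e, f, g
  1-simplices (18): ab, ac, ad, ae, af, ag, bc, bd, bg, ce, cf, cg, de, df, dg, ef, eg, fg
  2-simplices (12): abc, abd, ace, adf, aeg, afg, bcg, bdg, cef, cfg, def, deg

Hence C_0 ≅ Z^7, C_1 ≅ Z^18, C_2 ≅ Z^12.

Boundary ∂_1: C_1 → C_0 sends each edge [p,q] (with p < q) to q − p. For instance
  ∂ad = d − a.
This gives a 7×18 integer matrix of rank 6; reducing to Smith normal form yields diagonal entries (1,1,1,1,1,1).

Boundary ∂_2: C_2 → C_1 maps a triangle to the signed sum of its edges. For instance
  ∂def = ef − df + de,
  ∂abd = bd − ad + ab.
The 18×12 boundary matrix has rank 12 and Smith normal form diag(1,1,1,1,1,1,1,1,1,1,1,2).

Computing H_k = (kernel of ∂_k) / (image of ∂_{k+1}):

  H_0: rank C_0 − rank ∂_1 = 7 − 6 = 1, and the invariant factors of ∂_1 are all 1, so H_0 = Z.
  H_1: rank ker ∂_1 − rank ∂_2 = (18 − 6) − 12 = 0, and ∂_2 has invariant factor 2 > 1, so H_1 = Z/2Z.
  H_2: rank ker ∂_2 − rank ∂_3 = (12 − 12) − 0 = 0, and there is no ∂_3, so H_2 = 0.

(K is a triangulation of the real projective plane RP^2.)

Hence the Betti numbers are b_0 = 1, b_1 = 0, b_2 = 0.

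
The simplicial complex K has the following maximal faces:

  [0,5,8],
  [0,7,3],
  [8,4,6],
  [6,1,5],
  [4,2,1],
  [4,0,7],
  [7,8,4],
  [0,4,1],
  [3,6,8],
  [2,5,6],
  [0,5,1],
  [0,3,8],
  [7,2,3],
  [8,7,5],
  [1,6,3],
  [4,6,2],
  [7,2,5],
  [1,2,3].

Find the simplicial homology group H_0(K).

H_0 = Z.

Order the vertices as 0 < 1 < 2 < 3 < 4 < 5 < 6 < 7 < 8. Listing each simplex with vertices in this order, K has dimension 2 with simplices:

  0-simplices (9): [0], [1], [2], [3], [4], [5], [6], [7], [8]
  1-simplices (27): (27 of them)
  2-simplices (18): [0,1,4], [0,1,5], [0,3,7], [0,3,8], [0,4,7], [0,5,8], [1,2,3], [1,2,4], [1,3,6], [1,5,6], [2,3,7], [2,4,6], [2,5,6], [2,5,7], [3,6,8], [4,6,8], [4,7,8], [5,7,8]

giving chain groups C_0 ≅ Z^9, C_1 ≅ Z^27, C_2 ≅ Z^18.

Boundary ∂_1: C_1 → C_0 sends each edge [p,q] (with p < q) to q − p.
The 9×27 boundary matrix has rank 8 and Smith normal form diag(1,1,1,1,1,1,1,1).

The boundary map ∂_2: C_2 → C_1 acts by ∂[p,q,r] = [q,r] − [p,r] + [p,q]. For instance
  ∂[0,5,8] = [5,8] − [0,8] + [0,5],
  ∂[5,7,8] = [7,8] − [5,8] + [5,7].
This gives a 27×18 integer matrix of rank 18; reducing to Smith normal form yields diagonal entries (1,1,1,1,1,1,1,1,1,1,1,1,1,1,1,1,1,2).

Reading off H_k = ker ∂_k / im ∂_{k+1}:

  H_0: rank C_0 − rank ∂_1 = 9 − 8 = 1, and the invariant factors of ∂_1 are all 1, so H_0 ≅ Z.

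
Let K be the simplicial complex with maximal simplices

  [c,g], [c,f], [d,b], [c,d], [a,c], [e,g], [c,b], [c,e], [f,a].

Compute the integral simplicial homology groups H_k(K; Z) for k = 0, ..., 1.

H_0 ≅ Z,  H_1 ≅ Z^3.

K has 7 vertices, 9 edges.
rank ∂_0 = 0, rank ∂_1 = 6 ⇒ b_0 = 7 − 0 − 6 = 1; all invariant factors of ∂_1 are 1 so no torsion. So H_0 ≅ Z.
rank ∂_1 = 6, rank ∂_2 = 0 ⇒ b_1 = 9 − 6 − 0 = 3. So H_1 ≅ Z^3.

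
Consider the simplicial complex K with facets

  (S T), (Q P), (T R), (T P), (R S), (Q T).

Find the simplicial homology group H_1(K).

H_1 ≅ Z^2.

Fix the vertex order P < Q < R < S < T and write every simplex with vertices in increasing order. Then dim K = 1 and the simplices of K are:

  0-simplices (5): P, Q, R, S, T
  1-simplices (6): PQ, PT, QT, RS, RT, ST

so the chain groups are C_0 ≅ Z^5, C_1 ≅ Z^6.

∂_1: C_1 → C_0 maps an edge to its endpoints' difference, ∂[p,q] = q − p. For instance
  ∂QT = T − Q.
As a 5×6 matrix over Z this has rank 4, with invariant factors (1,1,1,1).

Now H_k = ker ∂_k / im ∂_{k+1}, so:

  H_1: rank ker ∂_1 − rank ∂_2 = (6 − 4) − 0 = 2, and there is no ∂_2, so H_1 = Z^2.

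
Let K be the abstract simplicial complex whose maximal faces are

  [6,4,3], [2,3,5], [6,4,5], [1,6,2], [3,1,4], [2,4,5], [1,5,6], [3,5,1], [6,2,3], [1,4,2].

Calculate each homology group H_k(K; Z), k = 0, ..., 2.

We work with the vertex ordering 1 < 2 < 3 < 4 < 5 < 6. The simplices of K, each written with vertices in increasing order, are:

  0-simplices (6): [1], [2], [3], [4], [5], [6]
  1-simplices (15): [1,2], [1,3], [1,4], [1,5], [1,6], [2,3], [2,4], [2,5], [2,6], [3,4], [3,5], [3,6], [4,5], [4,6], [5,6]
  2-simplices (10): [1,2,4], [1,2,6], [1,3,4], [1,3,5], [1,5,6], [2,3,5], [2,3,6], [2,4,5], [3,4,6], [4,5,6]

so the chain groups are C_0 ≅ Z^6, C_1 ≅ Z^15, C_2 ≅ Z^10.

∂_1: C_1 → C_0 is given by ∂[p,q] = [q] − [p].
As a 6×15 matrix over Z this has rank 5, with invariant factors (1,1,1,1,1).

Boundary ∂_2: C_2 → C_1 sends each 2-simplex [p,q,r] to [q,r] − [p,r] + [p,q]. For instance
  ∂[2,3,6] = [3,6] − [2,6] + [2,3],
  ∂[4,5,6] = [5,6] − [4,6] + [4,5].
This gives a 15×10 integer matrix of rank 10; reducing to Smith normal form yields diagonal entries (1,1,1,1,1,1,1,1,1,2).

Computing H_k = (kernel of ∂_k) / (image of ∂_{k+1}):

  H_0: rank C_0 − rank ∂_1 = 6 − 5 = 1, and the invariant factors of ∂_1 are all 1, so H_0 = Z.
  H_1: rank ker ∂_1 − rank ∂_2 = (15 − 5) − 10 = 0, and ∂_2 has invariant factor 2 > 1, so H_1 = Z/2Z.
  H_2: rank ker ∂_2 − rank ∂_3 = (10 − 10) − 0 = 0, and there is no ∂_3, so H_2 = 0.

(K is a triangulation of the real projective plane RP^2.)

H_0 = Z,  H_1 = Z/2Z,  H_2 = 0.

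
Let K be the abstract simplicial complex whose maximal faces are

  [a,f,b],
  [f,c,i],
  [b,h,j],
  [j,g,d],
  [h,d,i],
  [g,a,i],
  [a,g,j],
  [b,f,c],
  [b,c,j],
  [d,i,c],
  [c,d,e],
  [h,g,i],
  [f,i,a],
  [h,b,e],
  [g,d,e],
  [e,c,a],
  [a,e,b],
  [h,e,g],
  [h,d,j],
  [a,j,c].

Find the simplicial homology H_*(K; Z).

H_0 ≅ Z,  H_1 ≅ Z ⊕ Z/2,  H_2 = 0.

Order the vertices as a < b < c < d < e < f < g < h < i < j. Listing each simplex with vertices in this order, K has dimension 2 with simplices:

  0-simplices (10): a, b, c, d, e, f, g, h, i, j
  1-simplices (30): ab, ac, ae, af, ag, ai, aj, bc, be, bf, bh, bj, cd, ce, cf, ci, cj, de, dg, dh, di, dj, eg, eh, fi, gh, gi, gj, hi, hj
  2-simplices (20): abe, abf, ace, acj, afi, agi, agj, bcf, bcj, beh, bhj, cde, cdi, cfi, deg, dgj, dhi, dhj, egh, ghi

so the chain groups are C_0 ≅ Z^10, C_1 ≅ Z^30, C_2 ≅ Z^20.

The boundary map ∂_1: C_1 → C_0 sends each edge [p,q] (with p < q) to q − p. For instance
  ∂ag = g − a.
The resulting 10×30 matrix has rank 9, and its Smith normal form has invariant factors (1,1,1,1,1,1,1,1,1).

The boundary map ∂_2: C_2 → C_1 acts by ∂[p,q,r] = [q,r] − [p,r] + [p,q]. For instance
  ∂dhi = hi − di + dh,
  ∂afi = fi − ai + af.
The 30×20 boundary matrix has rank 20 and Smith normal form diag(1,1,1,1,1,1,1,1,1,1,1,1,1,1,1,1,1,1,1,2).

Reading off H_k = ker ∂_k / im ∂_{k+1}:

  H_0: rank C_0 − rank ∂_1 = 10 − 9 = 1, and the invariant factors of ∂_1 are all 1, so H_0 = Z.
  H_1: rank ker ∂_1 − rank ∂_2 = (30 − 9) − 20 = 1, and ∂_2 has invariant factor 2 > 1, so H_1 = Z ⊕ Z/2.
  H_2: rank ker ∂_2 − rank ∂_3 = (20 − 20) − 0 = 0, and there is no ∂_3, so H_2 = 0.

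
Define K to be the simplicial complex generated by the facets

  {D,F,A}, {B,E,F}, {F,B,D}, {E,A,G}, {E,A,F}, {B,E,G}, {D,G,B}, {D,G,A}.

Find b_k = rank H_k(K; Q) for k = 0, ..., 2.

Order the vertices as A < B < D < E < F < G. Listing each simplex with vertices in this order, K has dimension 2 with simplices:

  0-simplices (6): A, B, D, E, F, G
  1-simplices (12): AD, AE, AF, AG, BD, BE, BF, BG, DF, DG, EF, EG
  2-simplices (8): ADF, ADG, AEF, AEG, BDF, BDG, BEF, BEG

Hence C_0 ≅ Z^6, C_1 ≅ Z^12, C_2 ≅ Z^8.

Boundary ∂_1: C_1 → C_0 is given by ∂[p,q] = [q] − [p]. For instance
  ∂EG = G − E.
As a 6×12 matrix over Z this has rank 5, with invariant factors (1,1,1,1,1).

Boundary ∂_2: C_2 → C_1 sends each 2-simplex [p,q,r] to [q,r] − [p,r] + [p,q]. For instance
  ∂AEG = EG − AG + AE,
  ∂AEF = EF − AF + AE.
The resulting 12×8 matrix has rank 7, and its Smith normal form has invariant factors (1,1,1,1,1,1,1).

Now H_k = ker ∂_k / im ∂_{k+1}, so:

  H_0: rank C_0 − rank ∂_1 = 6 − 5 = 1, and the invariant factors of ∂_1 are all 1, so H_0 ≅ Z.
  H_1: rank ker ∂_1 − rank ∂_2 = (12 − 5) − 7 = 0, and the invariant factors of ∂_2 are all 1, so H_1 ≅ 0.
  H_2: rank ker ∂_2 − rank ∂_3 = (8 − 7) − 0 = 1, and there is no ∂_3, so H_2 ≅ Z.

As a check, the Euler characteristic is 6 − 12 + 8 = 2, which agrees with 1 − 0 + 1 = 2.

Hence the Betti numbers are b_0 = 1, b_1 = 0, b_2 = 1.

b_0 = 1, b_1 = 0, b_2 = 1.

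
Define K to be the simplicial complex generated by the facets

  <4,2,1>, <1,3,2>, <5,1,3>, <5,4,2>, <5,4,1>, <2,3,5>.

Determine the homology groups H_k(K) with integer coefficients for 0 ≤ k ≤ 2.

Order the vertices as 1 < 2 < 3 < 4 < 5. Listing each simplex with vertices in this order, K has dimension 2 with simplices:

  0-simplices (5): [1], [2], [3], [4], [5]
  1-simplices (9): [1,2], [1,3], [1,4], [1,5], [2,3], [2,4], [2,5], [3,5], [4,5]
  2-simplices (6): [1,2,3], [1,2,4], [1,3,5], [1,4,5], [2,3,5], [2,4,5]

Hence C_0 ≅ Z^5, C_1 ≅ Z^9, C_2 ≅ Z^6.

Boundary ∂_1: C_1 → C_0 is given by ∂[p,q] = [q] − [p].
This gives a 5×9 integer matrix of rank 4; reducing to Smith normal form yields diagonal entries (1,1,1,1).

The boundary map ∂_2: C_2 → C_1 sends each 2-simplex [p,q,r] to [q,r] − [p,r] + [p,q]. For instance
  ∂[1,2,3] = [2,3] − [1,3] + [1,2],
  ∂[1,3,5] = [3,5] − [1,5] + [1,3].
As a 9×6 matrix over Z this has rank 5, with invariant factors (1,1,1,1,1).

Reading off H_k = ker ∂_k / im ∂_{k+1}:

  H_0: rank C_0 − rank ∂_1 = 5 − 4 = 1, and the invariant factors of ∂_1 are all 1, so H_0 = Z.
  H_1: rank ker ∂_1 − rank ∂_2 = (9 − 4) − 5 = 0, and the invariant factors of ∂_2 are all 1, so H_1 = 0.
  H_2: rank ker ∂_2 − rank ∂_3 = (6 − 5) − 0 = 1, and there is no ∂_3, so H_2 = Z.

(K is a triangulation of the 2-sphere S^2.)

H_0 = Z,  H_1 = 0,  H_2 = Z.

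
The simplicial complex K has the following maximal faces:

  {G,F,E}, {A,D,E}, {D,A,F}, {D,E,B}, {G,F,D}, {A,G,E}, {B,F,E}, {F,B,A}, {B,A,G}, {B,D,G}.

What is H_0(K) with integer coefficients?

Take the total order A < B < D < E < F < G on the vertex set. Then K (dimension 2) consists of the simplices:

  0-simplices (6): A, B, D, E, F, G
  1-simplices (15): AB, AD, AE, AF, AG, BD, BE, BF, BG, DE, DF, DG, EF, EG, FG
  2-simplices (10): ABF, ABG, ADE, ADF, AEG, BDE, BDG, BEF, DFG, EFG

giving chain groups C_0 ≅ Z^6, C_1 ≅ Z^15, C_2 ≅ Z^10.

∂_1: C_1 → C_0 is given by ∂[p,q] = [q] − [p].
The resulting 6×15 matrix has rank 5, and its Smith normal form has invariant factors (1,1,1,1,1).

The boundary map ∂_2: C_2 → C_1 maps a triangle to the signed sum of its edges. For instance
  ∂BDE = DE − BE + BD,
  ∂BEF = EF − BF + BE.
The 15×10 boundary matrix has rank 10 and Smith normal form diag(1,1,1,1,1,1,1,1,1,2).

Reading off H_k = ker ∂_k / im ∂_{k+1}:

  H_0: rank C_0 − rank ∂_1 = 6 − 5 = 1, and the invariant factors of ∂_1 are all 1, so H_0 = Z.

H_0 ≅ Z.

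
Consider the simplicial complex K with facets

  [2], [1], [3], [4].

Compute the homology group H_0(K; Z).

Order the vertices as 1 < 2 < 3 < 4. Listing each simplex with vertices in this order, K has dimension 0 with simplices:

  0-simplices (4): [1], [2], [3], [4]

so the chain groups are C_0 ≅ Z^4.

Now H_k = ker ∂_k / im ∂_{k+1}, so:

  H_0: rank C_0 − rank ∂_1 = 4 − 0 = 4, and there is no ∂_1, so H_0 ≅ Z^4.

H_0 ≅ Z^4.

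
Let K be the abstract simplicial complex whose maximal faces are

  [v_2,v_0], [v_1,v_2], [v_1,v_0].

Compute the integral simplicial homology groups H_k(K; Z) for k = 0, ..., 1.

We work with the vertex ordering v_0 < v_1 < v_2. The simplices of K, each written with vertices in increasing order, are:

  0-simplices (3): [v_0], [v_1], [v_2]
  1-simplices (3): [v_0,v_1], [v_0,v_2], [v_1,v_2]

giving chain groups C_0 ≅ Z^3, C_1 ≅ Z^3.

∂_1: C_1 → C_0 maps an edge to its endpoints' difference, ∂[p,q] = q − p. For instance
  ∂[v_0,v_1] = [v_1] − [v_0].
The resulting 3×3 matrix has rank 2, and its Smith normal form has invariant factors (1,1).

Computing H_k = (kernel of ∂_k) / (image of ∂_{k+1}):

  H_0: rank C_0 − rank ∂_1 = 3 − 2 = 1, and the invariant factors of ∂_1 are all 1, so H_0 ≅ Z.
  H_1: rank ker ∂_1 − rank ∂_2 = (3 − 2) − 0 = 1, and there is no ∂_2, so H_1 ≅ Z.

H_0 = Z,  H_1 = Z.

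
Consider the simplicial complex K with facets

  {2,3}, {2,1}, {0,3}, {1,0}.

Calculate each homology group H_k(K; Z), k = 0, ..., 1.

Take the total order 0 < 1 < 2 < 3 on the vertex set. Then K (dimension 1) consists of the simplices:

  0-simplices (4): [0], [1], [2], [3]
  1-simplices (4): [0,1], [0,3], [1,2], [2,3]

giving chain groups C_0 ≅ Z^4, C_1 ≅ Z^4.

The boundary map ∂_1: C_1 → C_0 maps an edge to its endpoints' difference, ∂[p,q] = q − p. For instance
  ∂[2,3] = [3] − [2].
This gives a 4×4 integer matrix of rank 3; reducing to Smith normal form yields diagonal entries (1,1,1).

Computing H_k = (kernel of ∂_k) / (image of ∂_{k+1}):

  H_0: rank C_0 − rank ∂_1 = 4 − 3 = 1, and the invariant factors of ∂_1 are all 1, so H_0 = Z.
  H_1: rank ker ∂_1 − rank ∂_2 = (4 − 3) − 0 = 1, and there is no ∂_2, so H_1 = Z.

(K is a triangulation of the circle S^1.)

H_0 = Z,  H_1 = Z.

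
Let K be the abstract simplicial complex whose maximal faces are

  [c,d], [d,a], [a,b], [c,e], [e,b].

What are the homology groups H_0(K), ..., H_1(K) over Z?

H_0 = Z,  H_1 = Z.

We work with the vertex ordering a < b < c < d < e. The simplices of K, each written with vertices in increasing order, are:

  0-simplices (5): a, b, c, d, e
  1-simplices (5): ab, ad, be, cd, ce

so the chain groups are C_0 ≅ Z^5, C_1 ≅ Z^5.

Boundary ∂_1: C_1 → C_0 maps an edge to its endpoints' difference, ∂[p,q] = q − p.
This gives a 5×5 integer matrix of rank 4; reducing to Smith normal form yields diagonal entries (1,1,1,1).

Reading off H_k = ker ∂_k / im ∂_{k+1}:

  H_0: rank C_0 − rank ∂_1 = 5 − 4 = 1, and the invariant factors of ∂_1 are all 1, so H_0 ≅ Z.
  H_1: rank ker ∂_1 − rank ∂_2 = (5 − 4) − 0 = 1, and there is no ∂_2, so H_1 ≅ Z.

As a check, the Euler characteristic is 5 − 5 = 0, which agrees with 1 − 1 = 0.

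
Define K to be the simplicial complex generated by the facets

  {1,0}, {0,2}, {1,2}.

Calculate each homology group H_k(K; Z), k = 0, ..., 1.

H_0 ≅ Z,  H_1 ≅ Z.

Order the vertices as 0 < 1 < 2. Listing each simplex with vertices in this order, K has dimension 1 with simplices:

  0-simplices (3): [0], [1], [2]
  1-simplices (3): [0,1], [0,2], [1,2]

so the chain groups are C_0 ≅ Z^3, C_1 ≅ Z^3.

The boundary map ∂_1: C_1 → C_0 is given by ∂[p,q] = [q] − [p]. For instance
  ∂[1,2] = [2] − [1].
The resulting 3×3 matrix has rank 2, and its Smith normal form has invariant factors (1,1).

Computing H_k = (kernel of ∂_k) / (image of ∂_{k+1}):

  H_0: rank C_0 − rank ∂_1 = 3 − 2 = 1, and the invariant factors of ∂_1 are all 1, so H_0 ≅ Z.
  H_1: rank ker ∂_1 − rank ∂_2 = (3 − 2) − 0 = 1, and there is no ∂_2, so H_1 ≅ Z.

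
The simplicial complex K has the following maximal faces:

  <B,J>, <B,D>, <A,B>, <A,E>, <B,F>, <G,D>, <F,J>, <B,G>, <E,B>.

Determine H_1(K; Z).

H_1 = Z^3.

We work with the vertex ordering A < B < D < E < F < G < J. The simplices of K, each written with vertices in increasing order, are:

  0-simplices (7): A, B, D, E, F, G, J
  1-simplices (9): AB, AE, BD, BE, BF, BG, BJ, DG, FJ

Hence C_0 ≅ Z^7, C_1 ≅ Z^9.

The boundary map ∂_1: C_1 → C_0 is given by ∂[p,q] = [q] − [p]. For instance
  ∂DG = G − D.
This gives a 7×9 integer matrix of rank 6; reducing to Smith normal form yields diagonal entries (1,1,1,1,1,1).

Now H_k = ker ∂_k / im ∂_{k+1}, so:

  H_1: rank ker ∂_1 − rank ∂_2 = (9 − 6) − 0 = 3, and there is no ∂_2, so H_1 = Z^3.

(K is a triangulation of a wedge of 3 circles.)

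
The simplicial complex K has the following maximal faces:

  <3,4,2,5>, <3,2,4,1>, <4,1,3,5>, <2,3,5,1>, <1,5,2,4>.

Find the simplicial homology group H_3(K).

H_3 ≅ Z.

Take the total order 1 < 2 < 3 < 4 < 5 on the vertex set. Then K (dimension 3) consists of the simplices:

  0-simplices (5): [1], [2], [3], [4], [5]
  1-simplices (10): [1,2], [1,3], [1,4], [1,5], [2,3], [2,4], [2,5], [3,4], [3,5], [4,5]
  2-simplices (10): [1,2,3], [1,2,4], [1,2,5], [1,3,4], [1,3,5], [1,4,5], [2,3,4], [2,3,5], [2,4,5], [3,4,5]
  3-simplices (5): [1,2,3,4], [1,2,3,5], [1,2,4,5], [1,3,4,5], [2,3,4,5]

Hence C_0 ≅ Z^5, C_1 ≅ Z^10, C_2 ≅ Z^10, C_3 ≅ Z^5.

The boundary map ∂_1: C_1 → C_0 sends each edge [p,q] (with p < q) to q − p.
This gives a 5×10 integer matrix of rank 4; reducing to Smith normal form yields diagonal entries (1,1,1,1).

∂_2: C_2 → C_1 sends each 2-simplex [p,q,r] to [q,r] − [p,r] + [p,q]. For instance
  ∂[1,4,5] = [4,5] − [1,5] + [1,4],
  ∂[1,2,4] = [2,4] − [1,4] + [1,2].
As a 10×10 matrix over Z this has rank 6, with invariant factors (1,1,1,1,1,1).

∂_3: C_3 → C_2 sends each 3-simplex σ to the alternating sum Σ_i (−1)^i (σ with its i-th vertex removed). For instance
  ∂[1,3,4,5] = [3,4,5] − [1,4,5] + [1,3,5] − [1,3,4],
  ∂[1,2,3,4] = [2,3,4] − [1,3,4] + [1,2,4] − [1,2,3].
This gives a 10×5 integer matrix of rank 4; reducing to Smith normal form yields diagonal entries (1,1,1,1).

Now H_k = ker ∂_k / im ∂_{k+1}, so:

  H_3: rank ker ∂_3 − rank ∂_4 = (5 − 4) − 0 = 1, and there is no ∂_4, so H_3 = Z.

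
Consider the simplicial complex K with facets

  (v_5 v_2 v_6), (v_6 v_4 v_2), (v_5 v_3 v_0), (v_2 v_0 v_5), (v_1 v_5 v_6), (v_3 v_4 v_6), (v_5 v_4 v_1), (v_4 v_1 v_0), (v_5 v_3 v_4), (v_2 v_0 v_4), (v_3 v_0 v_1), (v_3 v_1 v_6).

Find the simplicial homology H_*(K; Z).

Order the vertices as v_0 < v_1 < v_2 < v_3 < v_4 < v_5 < v_6. Listing each simplex with vertices in this order, K has dimension 2 with simplices:

  0-simplices (7): [v_0], [v_1], [v_2], [v_3], [v_4], [v_5], [v_6]
  1-simplices (18): (18 of them)
  2-simplices (12): (12 of them)

giving chain groups C_0 ≅ Z^7, C_1 ≅ Z^18, C_2 ≅ Z^12.

∂_1: C_1 → C_0 is given by ∂[p,q] = [q] − [p].
This gives a 7×18 integer matrix of rank 6; reducing to Smith normal form yields diagonal entries (1,1,1,1,1,1).

The boundary map ∂_2: C_2 → C_1 sends each 2-simplex [p,q,r] to [q,r] − [p,r] + [p,q]. For instance
  ∂[v_0,v_1,v_3] = [v_1,v_3] − [v_0,v_3] + [v_0,v_1],
  ∂[v_0,v_2,v_5] = [v_2,v_5] − [v_0,v_5] + [v_0,v_2].
The 18×12 boundary matrix has rank 12 and Smith normal form diag(1,1,1,1,1,1,1,1,1,1,1,2).

From H_k ≅ ker(∂_k) / im(∂_{k+1}) we obtain:

  H_0: rank C_0 − rank ∂_1 = 7 − 6 = 1, and the invariant factors of ∂_1 are all 1, so H_0 = Z.
  H_1: rank ker ∂_1 − rank ∂_2 = (18 − 6) − 12 = 0, and ∂_2 has invariant factor 2 > 1, so H_1 = Z/2.
  H_2: rank ker ∂_2 − rank ∂_3 = (12 − 12) − 0 = 0, and there is no ∂_3, so H_2 = 0.

H_0 = Z,  H_1 = Z/2,  H_2 = 0.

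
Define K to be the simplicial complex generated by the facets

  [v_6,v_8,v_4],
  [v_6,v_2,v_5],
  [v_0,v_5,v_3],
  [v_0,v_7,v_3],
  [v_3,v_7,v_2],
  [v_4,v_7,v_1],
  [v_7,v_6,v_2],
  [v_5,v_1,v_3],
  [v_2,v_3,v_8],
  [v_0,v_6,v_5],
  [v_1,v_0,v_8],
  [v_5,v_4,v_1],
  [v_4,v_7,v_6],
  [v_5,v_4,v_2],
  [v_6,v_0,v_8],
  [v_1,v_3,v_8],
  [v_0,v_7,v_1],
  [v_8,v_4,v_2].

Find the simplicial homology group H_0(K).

Fix the vertex order v_0 < v_1 < v_2 < v_3 < v_4 < v_5 < v_6 < v_7 < v_8 and write every simplex with vertices in increasing order. Then dim K = 2 and the simplices of K are:

  0-simplices (9): [v_0], [v_1], [v_2], [v_3], [v_4], [v_5], [v_6], [v_7], [v_8]
  1-simplices (27): (27 of them)
  2-simplices (18): (18 of them)

Hence C_0 ≅ Z^9, C_1 ≅ Z^27, C_2 ≅ Z^18.

The boundary map ∂_1: C_1 → C_0 is given by ∂[p,q] = [q] − [p]. For instance
  ∂[v_1,v_5] = [v_5] − [v_1].
The 9×27 boundary matrix has rank 8 and Smith normal form diag(1,1,1,1,1,1,1,1).

∂_2: C_2 → C_1 acts by ∂[p,q,r] = [q,r] − [p,r] + [p,q]. For instance
  ∂[v_2,v_4,v_5] = [v_4,v_5] − [v_2,v_5] + [v_2,v_4],
  ∂[v_1,v_4,v_5] = [v_4,v_5] − [v_1,v_5] + [v_1,v_4].
As a 27×18 matrix over Z this has rank 18, with invariant factors (1,1,1,1,1,1,1,1,1,1,1,1,1,1,1,1,1,2).

Now H_k = ker ∂_k / im ∂_{k+1}, so:

  H_0: rank C_0 − rank ∂_1 = 9 − 8 = 1, and the invariant factors of ∂_1 are all 1, so H_0 = Z.

H_0 ≅ Z.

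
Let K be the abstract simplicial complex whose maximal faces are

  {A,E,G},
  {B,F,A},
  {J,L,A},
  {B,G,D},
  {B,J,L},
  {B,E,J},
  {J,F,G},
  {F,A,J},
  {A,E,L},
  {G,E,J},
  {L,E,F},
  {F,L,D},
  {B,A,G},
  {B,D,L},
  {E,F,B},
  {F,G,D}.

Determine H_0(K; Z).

H_0 = Z.

Order the vertices as A < B < D < E < F < G < J < L. Listing each simplex with vertices in this order, K has dimension 2 with simplices:

  0-simplices (8): A, B, D, E, F, G, J, L
  1-simplices (24): AB, AE, AF, AG, AJ, AL, BD, BE, BF, BG, BJ, BL, DF, DG, DL, EF, EG, EJ, EL, FG, FJ, FL, GJ, JL
  2-simplices (16): ABF, ABG, AEG, AEL, AFJ, AJL, BDG, BDL, BEF, BEJ, BJL, DFG, DFL, EFL, EGJ, FGJ

so the chain groups are C_0 ≅ Z^8, C_1 ≅ Z^24, C_2 ≅ Z^16.

Boundary ∂_1: C_1 → C_0 is given by ∂[p,q] = [q] − [p]. For instance
  ∂BL = L − B.
As a 8×24 matrix over Z this has rank 7, with invariant factors (1,1,1,1,1,1,1).

Boundary ∂_2: C_2 → C_1 maps a triangle to the signed sum of its edges. For instance
  ∂ABG = BG − AG + AB,
  ∂DFL = FL − DL + DF.
The resulting 24×16 matrix has rank 15, and its Smith normal form has invariant factors (1,1,1,1,1,1,1,1,1,1,1,1,1,1,1).

Computing H_k = (kernel of ∂_k) / (image of ∂_{k+1}):

  H_0: rank C_0 − rank ∂_1 = 8 − 7 = 1, and the invariant factors of ∂_1 are all 1, so H_0 ≅ Z.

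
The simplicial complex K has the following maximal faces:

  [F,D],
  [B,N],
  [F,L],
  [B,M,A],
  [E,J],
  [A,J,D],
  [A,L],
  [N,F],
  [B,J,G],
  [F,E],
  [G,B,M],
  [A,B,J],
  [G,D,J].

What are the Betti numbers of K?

Fix the vertex order A < B < D < E < F < G < J < L < M < N and write every simplex with vertices in increasing order. Then dim K = 2 and the simplices of K are:

  0-simplices (10): A, B, D, E, F, G, J, L, M, N
  1-simplices (18): AB, AD, AJ, AL, AM, BG, BJ, BM, BN, DF, DG, DJ, EF, EJ, FL, FN, GJ, GM
  2-simplices (6): ABJ, ABM, ADJ, BGJ, BGM, DGJ

Hence C_0 ≅ Z^10, C_1 ≅ Z^18, C_2 ≅ Z^6.

Boundary ∂_1: C_1 → C_0 is given by ∂[p,q] = [q] − [p].
The 10×18 boundary matrix has rank 9 and Smith normal form diag(1,1,1,1,1,1,1,1,1).

∂_2: C_2 → C_1 maps a triangle to the signed sum of its edges. For instance
  ∂ADJ = DJ − AJ + AD,
  ∂ABM = BM − AM + AB.
This gives a 18×6 integer matrix of rank 6; reducing to Smith normal form yields diagonal entries (1,1,1,1,1,1).

From H_k ≅ ker(∂_k) / im(∂_{k+1}) we obtain:

  H_0: rank C_0 − rank ∂_1 = 10 − 9 = 1, and the invariant factors of ∂_1 are all 1, so H_0 = Z.
  H_1: rank ker ∂_1 − rank ∂_2 = (18 − 9) − 6 = 3, and the invariant factors of ∂_2 are all 1, so H_1 = Z^3.
  H_2: rank ker ∂_2 − rank ∂_3 = (6 − 6) − 0 = 0, and there is no ∂_3, so H_2 = 0.

Hence the Betti numbers are b_0 = 1, b_1 = 3, b_2 = 0.

b_0 = 1, b_1 = 3, b_2 = 0.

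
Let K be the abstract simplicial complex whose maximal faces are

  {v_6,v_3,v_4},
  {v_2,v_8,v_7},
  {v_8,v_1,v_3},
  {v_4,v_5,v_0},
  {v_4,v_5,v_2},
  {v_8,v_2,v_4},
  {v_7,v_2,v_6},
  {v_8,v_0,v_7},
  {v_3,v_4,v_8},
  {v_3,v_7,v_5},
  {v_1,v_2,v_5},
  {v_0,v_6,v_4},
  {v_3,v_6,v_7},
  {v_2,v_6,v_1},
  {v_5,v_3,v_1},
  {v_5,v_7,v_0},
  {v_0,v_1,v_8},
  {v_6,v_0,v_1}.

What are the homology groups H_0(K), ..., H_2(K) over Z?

H_0 = Z,  H_1 = Z^2,  H_2 = Z.

K has 9 vertices, 27 edges, 18 triangles.
rank ∂_0 = 0, rank ∂_1 = 8 ⇒ b_0 = 9 − 0 − 8 = 1; all invariant factors of ∂_1 are 1 so no torsion. So H_0 = Z.
rank ∂_1 = 8, rank ∂_2 = 17 ⇒ b_1 = 27 − 8 − 17 = 2; all invariant factors of ∂_2 are 1 so no torsion. So H_1 = Z^2.
rank ∂_2 = 17, rank ∂_3 = 0 ⇒ b_2 = 18 − 17 − 0 = 1. So H_2 = Z.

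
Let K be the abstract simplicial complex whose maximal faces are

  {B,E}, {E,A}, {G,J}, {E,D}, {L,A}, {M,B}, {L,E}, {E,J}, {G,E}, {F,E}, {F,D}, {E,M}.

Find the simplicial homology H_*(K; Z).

H_0 = Z,  H_1 = Z^4.

We work with the vertex ordering A < B < D < E < F < G < J < L < M. The simplices of K, each written with vertices in increasing order, are:

  0-simplices (9): A, B, D, E, F, G, J, L, M
  1-simplices (12): AE, AL, BE, BM, DE, DF, EF, EG, EJ, EL, EM, GJ

giving chain groups C_0 ≅ Z^9, C_1 ≅ Z^12.

The boundary map ∂_1: C_1 → C_0 is given by ∂[p,q] = [q] − [p]. For instance
  ∂EG = G − E.
The 9×12 boundary matrix has rank 8 and Smith normal form diag(1,1,1,1,1,1,1,1).

Now H_k = ker ∂_k / im ∂_{k+1}, so:

  H_0: rank C_0 − rank ∂_1 = 9 − 8 = 1, and the invariant factors of ∂_1 are all 1, so H_0 ≅ Z.
  H_1: rank ker ∂_1 − rank ∂_2 = (12 − 8) − 0 = 4, and there is no ∂_2, so H_1 ≅ Z^4.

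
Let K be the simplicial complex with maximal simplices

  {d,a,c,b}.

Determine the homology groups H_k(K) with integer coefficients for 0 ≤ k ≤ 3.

Order the vertices as a < b < c < d. Listing each simplex with vertices in this order, K has dimension 3 with simplices:

  0-simplices (4): a, b, c, d
  1-simplices (6): ab, ac, ad, bc, bd, cd
  2-simplices (4): abc, abd, acd, bcd
  3-simplices (1): abcd

so the chain groups are C_0 ≅ Z^4, C_1 ≅ Z^6, C_2 ≅ Z^4, C_3 ≅ Z^1.

The boundary map ∂_1: C_1 → C_0 is given by ∂[p,q] = [q] − [p]. For instance
  ∂ad = d − a.
The resulting 4×6 matrix has rank 3, and its Smith normal form has invariant factors (1,1,1).

∂_2: C_2 → C_1 sends each 2-simplex [p,q,r] to [q,r] − [p,r] + [p,q]. For instance
  ∂acd = cd − ad + ac,
  ∂abd = bd − ad + ab.
The resulting 6×4 matrix has rank 3, and its Smith normal form has invariant factors (1,1,1).

∂_3: C_3 → C_2 sends each 3-simplex σ to the alternating sum Σ_i (−1)^i (σ with its i-th vertex removed). For instance
  ∂abcd = bcd − acd + abd − abc.
As a 4×1 matrix over Z this has rank 1, with invariant factors (1).

Computing H_k = (kernel of ∂_k) / (image of ∂_{k+1}):

  H_0: rank C_0 − rank ∂_1 = 4 − 3 = 1, and the invariant factors of ∂_1 are all 1, so H_0 = Z.
  H_1: rank ker ∂_1 − rank ∂_2 = (6 − 3) − 3 = 0, and the invariant factors of ∂_2 are all 1, so H_1 = 0.
  H_2: rank ker ∂_2 − rank ∂_3 = (4 − 3) − 1 = 0, and the invariant factors of ∂_3 are all 1, so H_2 = 0.
  H_3: rank ker ∂_3 − rank ∂_4 = (1 − 1) − 0 = 0, and there is no ∂_4, so H_3 = 0.

H_0 = Z,  H_1 = 0,  H_2 = 0,  H_3 = 0.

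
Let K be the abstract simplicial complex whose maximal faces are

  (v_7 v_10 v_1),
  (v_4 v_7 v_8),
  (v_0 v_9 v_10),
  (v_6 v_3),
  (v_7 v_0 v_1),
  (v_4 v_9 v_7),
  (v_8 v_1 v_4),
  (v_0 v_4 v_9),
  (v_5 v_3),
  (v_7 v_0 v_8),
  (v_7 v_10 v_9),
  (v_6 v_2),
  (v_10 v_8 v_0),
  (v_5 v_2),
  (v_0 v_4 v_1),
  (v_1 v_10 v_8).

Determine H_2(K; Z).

Order the vertices as v_0 < v_1 < v_2 < v_3 < v_4 < v_5 < v_6 < v_7 < v_8 < v_9 < v_10. Listing each simplex with vertices in this order, K has dimension 2 with simplices:

  0-simplices (11): [v_0], [v_1], [v_2], [v_3], [v_4], [v_5], [v_6], [v_7], [v_8], [v_9], [v_10]
  1-simplices (22): (22 of them)
  2-simplices (12): (12 of them)

giving chain groups C_0 ≅ Z^11, C_1 ≅ Z^22, C_2 ≅ Z^12.

Boundary ∂_1: C_1 → C_0 maps an edge to its endpoints' difference, ∂[p,q] = q − p. For instance
  ∂[v_7,v_10] = [v_10] − [v_7].
The 11×22 boundary matrix has rank 9 and Smith normal form diag(1,1,1,1,1,1,1,1,1).

Boundary ∂_2: C_2 → C_1 sends each 2-simplex [p,q,r] to [q,r] − [p,r] + [p,q]. For instance
  ∂[v_7,v_9,v_10] = [v_9,v_10] − [v_7,v_10] + [v_7,v_9],
  ∂[v_1,v_7,v_10] = [v_7,v_10] − [v_1,v_10] + [v_1,v_7].
The 22×12 boundary matrix has rank 12 and Smith normal form diag(1,1,1,1,1,1,1,1,1,1,1,2).

Now H_k = ker ∂_k / im ∂_{k+1}, so:

  H_2: rank ker ∂_2 − rank ∂_3 = (12 − 12) − 0 = 0, and there is no ∂_3, so H_2 = 0.

H_2 = 0.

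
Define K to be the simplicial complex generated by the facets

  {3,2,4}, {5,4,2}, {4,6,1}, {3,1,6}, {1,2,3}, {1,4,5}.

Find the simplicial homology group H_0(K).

H_0 ≅ Z.

Fix the vertex order 1 < 2 < 3 < 4 < 5 < 6 and write every simplex with vertices in increasing order. Then dim K = 2 and the simplices of K are:

  0-simplices (6): [1], [2], [3], [4], [5], [6]
  1-simplices (12): [1,2], [1,3], [1,4], [1,5], [1,6], [2,3], [2,4], [2,5], [3,4], [3,6], [4,5], [4,6]
  2-simplices (6): [1,2,3], [1,3,6], [1,4,5], [1,4,6], [2,3,4], [2,4,5]

Hence C_0 ≅ Z^6, C_1 ≅ Z^12, C_2 ≅ Z^6.

∂_1: C_1 → C_0 is given by ∂[p,q] = [q] − [p].
As a 6×12 matrix over Z this has rank 5, with invariant factors (1,1,1,1,1).

The boundary map ∂_2: C_2 → C_1 acts by ∂[p,q,r] = [q,r] − [p,r] + [p,q]. For instance
  ∂[2,3,4] = [3,4] − [2,4] + [2,3],
  ∂[1,3,6] = [3,6] − [1,6] + [1,3].
The resulting 12×6 matrix has rank 6, and its Smith normal form has invariant factors (1,1,1,1,1,1).

Computing H_k = (kernel of ∂_k) / (image of ∂_{k+1}):

  H_0: rank C_0 − rank ∂_1 = 6 − 5 = 1, and the invariant factors of ∂_1 are all 1, so H_0 = Z.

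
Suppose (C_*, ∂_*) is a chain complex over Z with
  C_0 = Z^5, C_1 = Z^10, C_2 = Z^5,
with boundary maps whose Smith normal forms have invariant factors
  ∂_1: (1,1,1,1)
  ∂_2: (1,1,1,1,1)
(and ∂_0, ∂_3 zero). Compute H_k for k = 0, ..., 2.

H_0 = Z,  H_1 = Z,  H_2 = 0.

H_0: b_0 = 5 − 0 − 4 = 1; torsion from ∂_1 factors > 1: none. So H_0 = Z.
H_1: b_1 = 10 − 4 − 5 = 1; torsion from ∂_2 factors > 1: none. So H_1 = Z.
H_2: b_2 = 5 − 5 − 0 = 0; torsion from ∂_3 factors > 1: none. So H_2 = 0.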